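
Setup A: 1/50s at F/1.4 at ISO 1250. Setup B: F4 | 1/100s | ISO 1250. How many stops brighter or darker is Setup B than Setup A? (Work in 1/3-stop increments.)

Aperture: f/1.4 → f/1.6 → f/1.8 → f/2 → f/2.2 → f/2.5 → f/2.8 → f/3.2 → f/3.5 → f/4 — 3 stops smaller aperture (darker).
Shutter speed: 1/50 → 1/60 → 1/80 → 1/100 — 1 stop faster (darker).
ISO: unchanged.
Net: −3 −1 = −4 stops.

4 stops darker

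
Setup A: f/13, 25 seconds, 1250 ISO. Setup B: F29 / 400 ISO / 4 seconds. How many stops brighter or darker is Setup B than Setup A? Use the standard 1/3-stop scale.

6 2/3 stops darker

Aperture: f/13 → f/14 → f/16 → f/18 → f/20 → f/22 → f/25 → f/29 — 2 1/3 stops smaller aperture (darker).
Shutter speed: 25 → 20 → 15 → 13 → 10 → 8 → 6 → 5 → 4 — 2 2/3 stops shorter (darker).
ISO: 1250 → 1000 → 800 → 640 → 500 → 400 — 1 2/3 stops dropped (darker).
Net: −2 1/3 −2 2/3 −1 2/3 = −6 2/3 stops.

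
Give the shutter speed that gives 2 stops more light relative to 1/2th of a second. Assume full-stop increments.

2 s

Shutter speed: 1/2 → 1 → 2 — 2 stops longer (brighter).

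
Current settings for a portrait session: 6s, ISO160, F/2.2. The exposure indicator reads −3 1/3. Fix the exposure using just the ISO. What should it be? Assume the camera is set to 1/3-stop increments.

Underexposed by 3 1/3 stops → need 3 1/3 stops brighter.
ISO: 160 → 200 → 250 → 320 → 400 → 500 → 640 → 800 → 1000 → 1250 → 1600.

ISO 1600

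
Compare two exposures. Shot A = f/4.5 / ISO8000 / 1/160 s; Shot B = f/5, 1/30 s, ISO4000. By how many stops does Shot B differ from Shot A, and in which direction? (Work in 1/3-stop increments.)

1 stop brighter

Aperture: f/4.5 → f/5 — 1/3 stop narrower (darker).
Shutter speed: 1/160 → 1/125 → 1/100 → 1/80 → 1/60 → 1/50 → 1/40 → 1/30 — 2 1/3 stops longer (brighter).
ISO: 8000 → 6400 → 5000 → 4000 — 1 stop dropped (darker).
Net: −1/3 +2 1/3 −1 = +1 stop.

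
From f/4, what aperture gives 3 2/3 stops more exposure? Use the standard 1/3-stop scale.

f/1.1

Aperture: f/4 → f/3.5 → f/3.2 → f/2.8 → f/2.5 → f/2.2 → f/2 → f/1.8 → f/1.6 → f/1.4 → f/1.2 → f/1.1 — 3 2/3 stops opened up (brighter).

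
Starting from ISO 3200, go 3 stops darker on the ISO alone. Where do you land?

ISO: 3200 → 1600 → 800 → 400 — 3 stops lower (darker).

ISO 400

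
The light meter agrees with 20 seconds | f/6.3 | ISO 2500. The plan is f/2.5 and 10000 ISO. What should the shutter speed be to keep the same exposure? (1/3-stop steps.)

0.8 s

Aperture: f/6.3 → f/5.6 → f/5 → f/4.5 → f/4 → f/3.5 → f/3.2 → f/2.8 → f/2.5 — 2 2/3 stops wider (brighter).
ISO: 2500 → 3200 → 4000 → 5000 → 6400 → 8000 → 10000 — 2 stops raised (brighter).
Net change so far: 4 2/3 stops brighter. Offset with the shutter speed: 20 → 15 → 13 → 10 → 8 → 6 → 5 → 4 → 3.2 → 2.5 → 2 → 1.6 → 1.3 → 1 → 0.8.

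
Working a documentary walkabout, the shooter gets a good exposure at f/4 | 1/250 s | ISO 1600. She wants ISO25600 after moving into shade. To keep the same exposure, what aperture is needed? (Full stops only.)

ISO: 1600 → 3200 → 6400 → 12800 → 25600 — 4 stops higher (brighter).
Need 4 stops darker from the aperture: f/4 → f/5.6 → f/8 → f/11 → f/16.

f/16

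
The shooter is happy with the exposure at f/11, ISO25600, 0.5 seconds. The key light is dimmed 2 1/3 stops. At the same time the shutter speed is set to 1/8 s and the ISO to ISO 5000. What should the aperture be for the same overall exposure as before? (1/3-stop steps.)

f/1.1

Scene light: 2 1/3 stops darker.
Shutter speed: 0.5 → 0.4 → 0.3 → 1/4 → 1/5 → 1/6 → 1/8 — 2 stops faster (darker).
ISO: 25600 → 20000 → 16000 → 12800 → 10000 → 8000 → 6400 → 5000 — 2 1/3 stops dropped (darker).
Net so far: 6 2/3 stops darker. Aperture: f/11 → f/10 → f/9 → f/8 → f/7.1 → f/6.3 → f/5.6 → f/5 → f/4.5 → f/4 → f/3.5 → f/3.2 → f/2.8 → f/2.5 → f/2.2 → f/2 → f/1.8 → f/1.6 → f/1.4 → f/1.2 → f/1.1.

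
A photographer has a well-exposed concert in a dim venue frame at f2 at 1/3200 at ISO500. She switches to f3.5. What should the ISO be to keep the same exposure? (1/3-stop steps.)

Aperture: f/2 → f/2.2 → f/2.5 → f/2.8 → f/3.2 → f/3.5 — 1 2/3 stops stopped down (darker).
Need 1 2/3 stops brighter from the ISO: 500 → 640 → 800 → 1000 → 1250 → 1600.

ISO 1600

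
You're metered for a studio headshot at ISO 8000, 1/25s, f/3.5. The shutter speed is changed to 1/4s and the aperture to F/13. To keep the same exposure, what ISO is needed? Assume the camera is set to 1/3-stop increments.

ISO 16000

Shutter speed: 1/25 → 1/20 → 1/15 → 1/13 → 1/10 → 1/8 → 1/6 → 1/5 → 1/4 — 2 2/3 stops slower (brighter).
Aperture: f/3.5 → f/4 → f/4.5 → f/5 → f/5.6 → f/6.3 → f/7.1 → f/8 → f/9 → f/10 → f/11 → f/13 — 3 2/3 stops smaller aperture (darker).
Net change so far: 1 stop darker. Offset with the ISO: 8000 → 10000 → 12800 → 16000.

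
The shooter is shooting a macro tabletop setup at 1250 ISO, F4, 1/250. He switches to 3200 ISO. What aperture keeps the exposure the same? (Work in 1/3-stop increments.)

ISO: 1250 → 1600 → 2000 → 2500 → 3200 — 1 1/3 stops raised (brighter).
Need 1 1/3 stops darker from the aperture: f/4 → f/4.5 → f/5 → f/5.6 → f/6.3.

f/6.3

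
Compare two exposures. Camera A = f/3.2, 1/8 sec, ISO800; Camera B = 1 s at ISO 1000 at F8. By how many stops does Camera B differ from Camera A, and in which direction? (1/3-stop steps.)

2/3 stop brighter

Aperture: f/3.2 → f/3.5 → f/4 → f/4.5 → f/5 → f/5.6 → f/6.3 → f/7.1 → f/8 — 2 2/3 stops stopped down (darker).
Shutter speed: 1/8 → 1/6 → 1/5 → 1/4 → 0.3 → 0.4 → 0.5 → 0.6 → 0.8 → 1 — 3 stops slower (brighter).
ISO: 800 → 1000 — 1/3 stop raised (brighter).
Net: −2 2/3 +3 +1/3 = +2/3 stops.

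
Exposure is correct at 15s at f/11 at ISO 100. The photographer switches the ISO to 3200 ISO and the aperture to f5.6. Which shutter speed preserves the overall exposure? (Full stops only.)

ISO: 100 → 200 → 400 → 800 → 1600 → 3200 — 5 stops higher (brighter).
Aperture: f/11 → f/8 → f/5.6 — 2 stops wider (brighter).
Net change so far: 7 stops brighter. Offset with the shutter speed: 15 → 8 → 4 → 2 → 1 → 1/2 → 1/4 → 1/8.

1/8s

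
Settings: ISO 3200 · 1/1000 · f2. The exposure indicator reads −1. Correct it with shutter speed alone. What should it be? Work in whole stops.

Underexposed by 1 stop → need 1 stop brighter.
Shutter speed: 1/1000 → 1/500.

1/500s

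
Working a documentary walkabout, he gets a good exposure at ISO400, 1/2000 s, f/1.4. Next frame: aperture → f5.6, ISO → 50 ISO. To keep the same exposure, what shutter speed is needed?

1/15s

Aperture: f/1.4 → f/2 → f/2.8 → f/4 → f/5.6 — 4 stops stopped down (darker).
ISO: 400 → 200 → 100 → 50 — 3 stops dropped (darker).
Net change so far: 7 stops darker. Offset with the shutter speed: 1/2000 → 1/1000 → 1/500 → 1/250 → 1/125 → 1/60 → 1/30 → 1/15.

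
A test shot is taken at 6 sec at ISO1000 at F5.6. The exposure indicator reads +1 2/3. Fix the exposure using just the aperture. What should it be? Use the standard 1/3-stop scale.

Overexposed by 1 2/3 stops → need 1 2/3 stops darker.
Aperture: f/5.6 → f/6.3 → f/7.1 → f/8 → f/9 → f/10.

f/10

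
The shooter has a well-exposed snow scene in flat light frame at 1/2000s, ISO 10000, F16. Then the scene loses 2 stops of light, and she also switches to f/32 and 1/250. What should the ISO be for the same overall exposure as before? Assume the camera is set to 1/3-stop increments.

Scene light: 2 stops darker.
Aperture: f/16 → f/18 → f/20 → f/22 → f/25 → f/29 → f/32 — 2 stops narrower (darker).
Shutter speed: 1/2000 → 1/1600 → 1/1250 → 1/1000 → 1/800 → 1/640 → 1/500 → 1/400 → 1/320 → 1/250 — 3 stops slower (brighter).
Net so far: 1 stop darker. ISO: 10000 → 12800 → 16000 → 20000.

ISO 20000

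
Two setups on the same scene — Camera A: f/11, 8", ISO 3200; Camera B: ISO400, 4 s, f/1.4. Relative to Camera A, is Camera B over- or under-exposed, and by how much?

Aperture: f/11 → f/8 → f/5.6 → f/4 → f/2.8 → f/2 → f/1.4 — 6 stops opened up (brighter).
Shutter speed: 8 → 4 — 1 stop faster (darker).
ISO: 3200 → 1600 → 800 → 400 — 3 stops lower (darker).
Net: +6 −1 −3 = +2 stops.

2 stops brighter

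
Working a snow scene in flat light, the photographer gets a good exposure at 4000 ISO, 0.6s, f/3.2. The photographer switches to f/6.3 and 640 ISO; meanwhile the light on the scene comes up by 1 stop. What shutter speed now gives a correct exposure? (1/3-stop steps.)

8 s

Scene light: 1 stop brighter.
Aperture: f/3.2 → f/3.5 → f/4 → f/4.5 → f/5 → f/5.6 → f/6.3 — 2 stops narrower (darker).
ISO: 4000 → 3200 → 2500 → 2000 → 1600 → 1250 → 1000 → 800 → 640 — 2 2/3 stops dropped (darker).
Net so far: 3 2/3 stops darker. Shutter speed: 0.6 → 0.8 → 1 → 1.3 → 1.6 → 2 → 2.5 → 3.2 → 4 → 5 → 6 → 8.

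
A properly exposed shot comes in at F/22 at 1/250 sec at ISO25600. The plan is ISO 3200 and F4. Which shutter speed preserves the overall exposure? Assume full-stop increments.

ISO: 25600 → 12800 → 6400 → 3200 — 3 stops dropped (darker).
Aperture: f/22 → f/16 → f/11 → f/8 → f/5.6 → f/4 — 5 stops wider (brighter).
Net change so far: 2 stops brighter. Offset with the shutter speed: 1/250 → 1/500 → 1/1000.

1/1000s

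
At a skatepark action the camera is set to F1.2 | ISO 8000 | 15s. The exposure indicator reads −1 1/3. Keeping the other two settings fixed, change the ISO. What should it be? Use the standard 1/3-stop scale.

ISO 20000

Underexposed by 1 1/3 stops → need 1 1/3 stops brighter.
ISO: 8000 → 10000 → 12800 → 16000 → 20000.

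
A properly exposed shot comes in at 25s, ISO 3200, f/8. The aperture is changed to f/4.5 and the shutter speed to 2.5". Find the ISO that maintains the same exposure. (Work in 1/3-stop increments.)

Aperture: f/8 → f/7.1 → f/6.3 → f/5.6 → f/5 → f/4.5 — 1 2/3 stops opened up (brighter).
Shutter speed: 25 → 20 → 15 → 13 → 10 → 8 → 6 → 5 → 4 → 3.2 → 2.5 — 3 1/3 stops shorter (darker).
Net change so far: 1 2/3 stops darker. Offset with the ISO: 3200 → 4000 → 5000 → 6400 → 8000 → 10000.

ISO 10000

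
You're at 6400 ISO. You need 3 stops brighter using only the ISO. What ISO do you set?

ISO: 6400 → 12800 → 25600 → 51200 — 3 stops raised (brighter).

ISO 51200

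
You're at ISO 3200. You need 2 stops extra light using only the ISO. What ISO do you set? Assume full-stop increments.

ISO: 3200 → 6400 → 12800 — 2 stops higher (brighter).

ISO 12800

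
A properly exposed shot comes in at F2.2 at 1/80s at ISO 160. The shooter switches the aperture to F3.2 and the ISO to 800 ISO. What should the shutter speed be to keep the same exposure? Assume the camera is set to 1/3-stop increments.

Aperture: f/2.2 → f/2.5 → f/2.8 → f/3.2 — 1 stop stopped down (darker).
ISO: 160 → 200 → 250 → 320 → 400 → 500 → 640 → 800 — 2 1/3 stops higher (brighter).
Net change so far: 1 1/3 stops brighter. Offset with the shutter speed: 1/80 → 1/100 → 1/125 → 1/160 → 1/200.

1/200s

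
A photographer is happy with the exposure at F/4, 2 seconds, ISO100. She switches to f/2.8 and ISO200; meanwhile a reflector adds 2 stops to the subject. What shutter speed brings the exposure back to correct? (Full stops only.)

Scene light: 2 stops brighter.
Aperture: f/4 → f/2.8 — 1 stop larger aperture (brighter).
ISO: 100 → 200 — 1 stop higher (brighter).
Net so far: 4 stops brighter. Shutter speed: 2 → 1 → 1/2 → 1/4 → 1/8.

1/8s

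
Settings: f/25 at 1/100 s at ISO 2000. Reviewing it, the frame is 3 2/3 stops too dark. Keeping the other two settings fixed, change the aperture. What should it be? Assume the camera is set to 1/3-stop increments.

f/7.1

Underexposed by 3 2/3 stops → need 3 2/3 stops brighter.
Aperture: f/25 → f/22 → f/20 → f/18 → f/16 → f/14 → f/13 → f/11 → f/10 → f/9 → f/8 → f/7.1.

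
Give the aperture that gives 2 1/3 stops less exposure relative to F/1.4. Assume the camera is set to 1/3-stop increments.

Aperture: f/1.4 → f/1.6 → f/1.8 → f/2 → f/2.2 → f/2.5 → f/2.8 → f/3.2 — 2 1/3 stops smaller aperture (darker).

f/3.2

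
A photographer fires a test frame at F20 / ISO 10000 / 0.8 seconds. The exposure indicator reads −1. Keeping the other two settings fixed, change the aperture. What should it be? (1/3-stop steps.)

f/14

Underexposed by 1 stop → need 1 stop brighter.
Aperture: f/20 → f/18 → f/16 → f/14.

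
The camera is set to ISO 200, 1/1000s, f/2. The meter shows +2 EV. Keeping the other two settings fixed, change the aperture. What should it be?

Overexposed by 2 stops → need 2 stops darker.
Aperture: f/2 → f/2.8 → f/4.

f/4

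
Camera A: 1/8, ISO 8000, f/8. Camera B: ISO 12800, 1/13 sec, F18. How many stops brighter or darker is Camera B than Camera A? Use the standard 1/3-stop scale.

Aperture: f/8 → f/9 → f/10 → f/11 → f/13 → f/14 → f/16 → f/18 — 2 1/3 stops narrower (darker).
Shutter speed: 1/8 → 1/10 → 1/13 — 2/3 stop faster (darker).
ISO: 8000 → 10000 → 12800 — 2/3 stop higher (brighter).
Net: −2 1/3 −2/3 +2/3 = −2 1/3 stops.

2 1/3 stops darker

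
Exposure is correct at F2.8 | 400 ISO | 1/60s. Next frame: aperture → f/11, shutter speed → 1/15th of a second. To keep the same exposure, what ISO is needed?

ISO 1600

Aperture: f/2.8 → f/4 → f/5.6 → f/8 → f/11 — 4 stops stopped down (darker).
Shutter speed: 1/60 → 1/30 → 1/15 — 2 stops longer (brighter).
Net change so far: 2 stops darker. Offset with the ISO: 400 → 800 → 1600.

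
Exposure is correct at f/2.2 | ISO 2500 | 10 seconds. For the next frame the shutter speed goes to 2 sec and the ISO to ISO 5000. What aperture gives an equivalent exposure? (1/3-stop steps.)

f/1.4

Shutter speed: 10 → 8 → 6 → 5 → 4 → 3.2 → 2.5 → 2 — 2 1/3 stops shorter (darker).
ISO: 2500 → 3200 → 4000 → 5000 — 1 stop higher (brighter).
Net change so far: 1 1/3 stops darker. Offset with the aperture: f/2.2 → f/2 → f/1.8 → f/1.6 → f/1.4.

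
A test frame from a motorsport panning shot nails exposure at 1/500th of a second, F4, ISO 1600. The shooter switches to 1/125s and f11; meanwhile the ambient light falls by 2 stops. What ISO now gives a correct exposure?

ISO 12800

Scene light: 2 stops darker.
Shutter speed: 1/500 → 1/250 → 1/125 — 2 stops longer (brighter).
Aperture: f/4 → f/5.6 → f/8 → f/11 — 3 stops narrower (darker).
Net so far: 3 stops darker. ISO: 1600 → 3200 → 6400 → 12800.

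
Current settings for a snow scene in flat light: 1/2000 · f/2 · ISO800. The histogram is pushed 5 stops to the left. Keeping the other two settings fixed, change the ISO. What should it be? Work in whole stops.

ISO 25600

Underexposed by 5 stops → need 5 stops brighter.
ISO: 800 → 1600 → 3200 → 6400 → 12800 → 25600.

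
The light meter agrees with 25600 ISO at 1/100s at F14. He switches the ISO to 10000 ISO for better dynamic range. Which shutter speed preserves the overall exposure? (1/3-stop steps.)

ISO: 25600 → 20000 → 16000 → 12800 → 10000 — 1 1/3 stops dropped (darker).
Need 1 1/3 stops brighter from the shutter speed: 1/100 → 1/80 → 1/60 → 1/50 → 1/40.

1/40s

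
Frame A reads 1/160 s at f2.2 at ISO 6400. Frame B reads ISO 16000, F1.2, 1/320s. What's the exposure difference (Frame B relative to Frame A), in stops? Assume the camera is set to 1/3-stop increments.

Aperture: f/2.2 → f/2 → f/1.8 → f/1.6 → f/1.4 → f/1.2 — 1 2/3 stops opened up (brighter).
Shutter speed: 1/160 → 1/200 → 1/250 → 1/320 — 1 stop shorter (darker).
ISO: 6400 → 8000 → 10000 → 12800 → 16000 — 1 1/3 stops higher (brighter).
Net: +1 2/3 −1 +1 1/3 = +2 stops.

2 stops brighter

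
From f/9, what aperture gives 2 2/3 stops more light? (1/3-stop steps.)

f/3.5

Aperture: f/9 → f/8 → f/7.1 → f/6.3 → f/5.6 → f/5 → f/4.5 → f/4 → f/3.5 — 2 2/3 stops wider (brighter).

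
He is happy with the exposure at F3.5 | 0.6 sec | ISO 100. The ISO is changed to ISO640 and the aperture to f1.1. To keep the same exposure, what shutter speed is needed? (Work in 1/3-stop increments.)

ISO: 100 → 125 → 160 → 200 → 250 → 320 → 400 → 500 → 640 — 2 2/3 stops higher (brighter).
Aperture: f/3.5 → f/3.2 → f/2.8 → f/2.5 → f/2.2 → f/2 → f/1.8 → f/1.6 → f/1.4 → f/1.2 → f/1.1 — 3 1/3 stops larger aperture (brighter).
Net change so far: 6 stops brighter. Offset with the shutter speed: 0.6 → 0.5 → 0.4 → 0.3 → 1/4 → 1/5 → 1/6 → 1/8 → 1/10 → 1/13 → 1/15 → 1/20 → 1/25 → 1/30 → 1/40 → 1/50 → 1/60 → 1/80 → 1/100.

1/100s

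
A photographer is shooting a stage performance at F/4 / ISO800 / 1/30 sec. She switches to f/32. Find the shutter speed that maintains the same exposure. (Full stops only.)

2 s

Aperture: f/4 → f/5.6 → f/8 → f/11 → f/16 → f/22 → f/32 — 6 stops stopped down (darker).
Need 6 stops brighter from the shutter speed: 1/30 → 1/15 → 1/8 → 1/4 → 1/2 → 1 → 2.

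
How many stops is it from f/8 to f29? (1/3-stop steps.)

f/8 → f/9 → f/10 → f/11 → f/13 → f/14 → f/16 → f/18 → f/20 → f/22 → f/25 → f/29 — count the steps: 11 third-stops = 3 2/3 stops.

3 2/3 stops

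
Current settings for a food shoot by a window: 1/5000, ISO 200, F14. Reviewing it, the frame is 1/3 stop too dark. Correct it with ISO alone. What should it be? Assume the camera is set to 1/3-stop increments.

ISO 250

Underexposed by 1/3 stop → need 1/3 stop brighter.
ISO: 200 → 250.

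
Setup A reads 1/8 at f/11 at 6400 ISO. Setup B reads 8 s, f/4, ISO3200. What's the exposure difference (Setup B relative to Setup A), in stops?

Aperture: f/11 → f/8 → f/5.6 → f/4 — 3 stops larger aperture (brighter).
Shutter speed: 1/8 → 1/4 → 1/2 → 1 → 2 → 4 → 8 — 6 stops longer (brighter).
ISO: 6400 → 3200 — 1 stop dropped (darker).
Net: +3 +6 −1 = +8 stops.

8 stops brighter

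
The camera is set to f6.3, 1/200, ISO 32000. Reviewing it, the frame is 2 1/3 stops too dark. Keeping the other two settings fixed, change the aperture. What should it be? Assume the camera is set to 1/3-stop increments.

Underexposed by 2 1/3 stops → need 2 1/3 stops brighter.
Aperture: f/6.3 → f/5.6 → f/5 → f/4.5 → f/4 → f/3.5 → f/3.2 → f/2.8.

f/2.8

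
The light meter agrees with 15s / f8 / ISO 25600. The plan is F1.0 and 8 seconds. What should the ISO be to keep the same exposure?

ISO 800

Aperture: f/8 → f/5.6 → f/4 → f/2.8 → f/2 → f/1.4 → f/1.0 — 6 stops opened up (brighter).
Shutter speed: 15 → 8 — 1 stop faster (darker).
Net change so far: 5 stops brighter. Offset with the ISO: 25600 → 12800 → 6400 → 3200 → 1600 → 800.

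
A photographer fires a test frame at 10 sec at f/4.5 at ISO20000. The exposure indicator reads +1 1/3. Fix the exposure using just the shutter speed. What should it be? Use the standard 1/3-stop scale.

4 s

Overexposed by 1 1/3 stops → need 1 1/3 stops darker.
Shutter speed: 10 → 8 → 6 → 5 → 4.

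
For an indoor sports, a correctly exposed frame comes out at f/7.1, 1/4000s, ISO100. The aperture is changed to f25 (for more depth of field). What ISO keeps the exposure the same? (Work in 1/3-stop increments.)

Aperture: f/7.1 → f/8 → f/9 → f/10 → f/11 → f/13 → f/14 → f/16 → f/18 → f/20 → f/22 → f/25 — 3 2/3 stops narrower (darker).
Need 3 2/3 stops brighter from the ISO: 100 → 125 → 160 → 200 → 250 → 320 → 400 → 500 → 640 → 800 → 1000 → 1250.

ISO 1250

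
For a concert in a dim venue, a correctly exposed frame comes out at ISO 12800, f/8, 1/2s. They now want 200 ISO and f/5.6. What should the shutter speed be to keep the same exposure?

15 s

ISO: 12800 → 6400 → 3200 → 1600 → 800 → 400 → 200 — 6 stops dropped (darker).
Aperture: f/8 → f/5.6 — 1 stop wider (brighter).
Net change so far: 5 stops darker. Offset with the shutter speed: 1/2 → 1 → 2 → 4 → 8 → 15.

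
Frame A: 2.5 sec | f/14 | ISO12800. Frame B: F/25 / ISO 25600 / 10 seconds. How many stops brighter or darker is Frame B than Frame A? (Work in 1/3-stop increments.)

Aperture: f/14 → f/16 → f/18 → f/20 → f/22 → f/25 — 1 2/3 stops stopped down (darker).
Shutter speed: 2.5 → 3.2 → 4 → 5 → 6 → 8 → 10 — 2 stops slower (brighter).
ISO: 12800 → 16000 → 20000 → 25600 — 1 stop higher (brighter).
Net: −1 2/3 +2 +1 = +1 1/3 stops.

1 1/3 stops brighter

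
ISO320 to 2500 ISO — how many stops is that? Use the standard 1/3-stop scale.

320 → 400 → 500 → 640 → 800 → 1000 → 1250 → 1600 → 2000 → 2500 — count the steps: 9 third-stops = 3 stops.

3 stops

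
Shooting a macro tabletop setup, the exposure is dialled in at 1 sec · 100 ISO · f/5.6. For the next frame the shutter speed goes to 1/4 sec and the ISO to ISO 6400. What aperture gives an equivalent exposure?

f/22

Shutter speed: 1 → 1/2 → 1/4 — 2 stops faster (darker).
ISO: 100 → 200 → 400 → 800 → 1600 → 3200 → 6400 — 6 stops higher (brighter).
Net change so far: 4 stops brighter. Offset with the aperture: f/5.6 → f/8 → f/11 → f/16 → f/22.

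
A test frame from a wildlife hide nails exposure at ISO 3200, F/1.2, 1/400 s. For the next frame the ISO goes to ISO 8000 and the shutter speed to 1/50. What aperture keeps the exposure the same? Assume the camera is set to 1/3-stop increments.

f/5.6

ISO: 3200 → 4000 → 5000 → 6400 → 8000 — 1 1/3 stops higher (brighter).
Shutter speed: 1/400 → 1/320 → 1/250 → 1/200 → 1/160 → 1/125 → 1/100 → 1/80 → 1/60 → 1/50 — 3 stops slower (brighter).
Net change so far: 4 1/3 stops brighter. Offset with the aperture: f/1.2 → f/1.4 → f/1.6 → f/1.8 → f/2 → f/2.2 → f/2.5 → f/2.8 → f/3.2 → f/3.5 → f/4 → f/4.5 → f/5 → f/5.6.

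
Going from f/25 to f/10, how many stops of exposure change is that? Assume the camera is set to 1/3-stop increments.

f/25 → f/22 → f/20 → f/18 → f/16 → f/14 → f/13 → f/11 → f/10 — count the steps: 8 third-stops = 2 2/3 stops.

2 2/3 stops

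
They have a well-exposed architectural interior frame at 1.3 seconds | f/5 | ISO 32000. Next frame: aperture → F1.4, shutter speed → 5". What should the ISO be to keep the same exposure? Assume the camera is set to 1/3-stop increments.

Aperture: f/5 → f/4.5 → f/4 → f/3.5 → f/3.2 → f/2.8 → f/2.5 → f/2.2 → f/2 → f/1.8 → f/1.6 → f/1.4 — 3 2/3 stops larger aperture (brighter).
Shutter speed: 1.3 → 1.6 → 2 → 2.5 → 3.2 → 4 → 5 — 2 stops slower (brighter).
Net change so far: 5 2/3 stops brighter. Offset with the ISO: 32000 → 25600 → 20000 → 16000 → 12800 → 10000 → 8000 → 6400 → 5000 → 4000 → 3200 → 2500 → 2000 → 1600 → 1250 → 1000 → 800 → 640.

ISO 640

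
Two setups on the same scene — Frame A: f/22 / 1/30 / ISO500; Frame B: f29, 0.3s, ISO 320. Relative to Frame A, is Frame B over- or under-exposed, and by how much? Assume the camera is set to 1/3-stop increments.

2 stops brighter

Aperture: f/22 → f/25 → f/29 — 2/3 stop stopped down (darker).
Shutter speed: 1/30 → 1/25 → 1/20 → 1/15 → 1/13 → 1/10 → 1/8 → 1/6 → 1/5 → 1/4 → 0.3 — 3 1/3 stops slower (brighter).
ISO: 500 → 400 → 320 — 2/3 stop lower (darker).
Net: −2/3 +3 1/3 −2/3 = +2 stops.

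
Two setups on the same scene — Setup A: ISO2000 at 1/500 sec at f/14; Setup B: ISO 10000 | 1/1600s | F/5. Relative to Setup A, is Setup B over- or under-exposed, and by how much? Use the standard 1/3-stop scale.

Aperture: f/14 → f/13 → f/11 → f/10 → f/9 → f/8 → f/7.1 → f/6.3 → f/5.6 → f/5 — 3 stops opened up (brighter).
Shutter speed: 1/500 → 1/640 → 1/800 → 1/1000 → 1/1250 → 1/1600 — 1 2/3 stops faster (darker).
ISO: 2000 → 2500 → 3200 → 4000 → 5000 → 6400 → 8000 → 10000 — 2 1/3 stops raised (brighter).
Net: +3 −1 2/3 +2 1/3 = +3 2/3 stops.

3 2/3 stops brighter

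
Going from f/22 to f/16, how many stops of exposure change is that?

1 stop

f/22 → f/16 — count the steps: 1 stop.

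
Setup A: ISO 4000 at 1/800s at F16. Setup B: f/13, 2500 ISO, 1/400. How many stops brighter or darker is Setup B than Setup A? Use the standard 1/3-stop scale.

Aperture: f/16 → f/14 → f/13 — 2/3 stop opened up (brighter).
Shutter speed: 1/800 → 1/640 → 1/500 → 1/400 — 1 stop longer (brighter).
ISO: 4000 → 3200 → 2500 — 2/3 stop dropped (darker).
Net: +2/3 +1 −2/3 = +1 stop.

1 stop brighter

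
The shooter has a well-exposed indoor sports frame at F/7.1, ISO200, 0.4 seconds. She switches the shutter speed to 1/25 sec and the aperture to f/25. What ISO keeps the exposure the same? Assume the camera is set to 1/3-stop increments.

Shutter speed: 0.4 → 0.3 → 1/4 → 1/5 → 1/6 → 1/8 → 1/10 → 1/13 → 1/15 → 1/20 → 1/25 — 3 1/3 stops faster (darker).
Aperture: f/7.1 → f/8 → f/9 → f/10 → f/11 → f/13 → f/14 → f/16 → f/18 → f/20 → f/22 → f/25 — 3 2/3 stops stopped down (darker).
Net change so far: 7 stops darker. Offset with the ISO: 200 → 250 → 320 → 400 → 500 → 640 → 800 → 1000 → 1250 → 1600 → 2000 → 2500 → 3200 → 4000 → 5000 → 6400 → 8000 → 10000 → 12800 → 16000 → 20000 → 25600.

ISO 25600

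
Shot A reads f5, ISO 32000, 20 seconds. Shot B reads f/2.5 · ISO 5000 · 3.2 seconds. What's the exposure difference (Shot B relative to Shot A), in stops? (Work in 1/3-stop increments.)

Aperture: f/5 → f/4.5 → f/4 → f/3.5 → f/3.2 → f/2.8 → f/2.5 — 2 stops larger aperture (brighter).
Shutter speed: 20 → 15 → 13 → 10 → 8 → 6 → 5 → 4 → 3.2 — 2 2/3 stops shorter (darker).
ISO: 32000 → 25600 → 20000 → 16000 → 12800 → 10000 → 8000 → 6400 → 5000 — 2 2/3 stops lower (darker).
Net: +2 −2 2/3 −2 2/3 = −3 1/3 stops.

3 1/3 stops darker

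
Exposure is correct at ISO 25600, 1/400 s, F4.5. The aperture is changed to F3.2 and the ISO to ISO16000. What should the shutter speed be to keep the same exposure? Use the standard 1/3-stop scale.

Aperture: f/4.5 → f/4 → f/3.5 → f/3.2 — 1 stop larger aperture (brighter).
ISO: 25600 → 20000 → 16000 — 2/3 stop lower (darker).
Net change so far: 1/3 stop brighter. Offset with the shutter speed: 1/400 → 1/500.

1/500s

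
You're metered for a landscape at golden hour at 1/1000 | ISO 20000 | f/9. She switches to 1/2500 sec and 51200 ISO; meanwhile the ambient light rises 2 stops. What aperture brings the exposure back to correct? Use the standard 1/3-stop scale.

f/18

Scene light: 2 stops brighter.
Shutter speed: 1/1000 → 1/1250 → 1/1600 → 1/2000 → 1/2500 — 1 1/3 stops faster (darker).
ISO: 20000 → 25600 → 32000 → 40000 → 51200 — 1 1/3 stops raised (brighter).
Net so far: 2 stops brighter. Aperture: f/9 → f/10 → f/11 → f/13 → f/14 → f/16 → f/18.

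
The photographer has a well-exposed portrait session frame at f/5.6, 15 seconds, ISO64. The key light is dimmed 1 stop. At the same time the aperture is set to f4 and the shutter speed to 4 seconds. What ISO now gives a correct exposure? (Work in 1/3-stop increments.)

ISO 250

Scene light: 1 stop darker.
Aperture: f/5.6 → f/5 → f/4.5 → f/4 — 1 stop wider (brighter).
Shutter speed: 15 → 13 → 10 → 8 → 6 → 5 → 4 — 2 stops faster (darker).
Net so far: 2 stops darker. ISO: 64 → 80 → 100 → 125 → 160 → 200 → 250.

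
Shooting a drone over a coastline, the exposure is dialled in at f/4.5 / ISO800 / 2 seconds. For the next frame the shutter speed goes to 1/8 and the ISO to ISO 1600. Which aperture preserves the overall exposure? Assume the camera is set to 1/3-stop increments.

f/1.6

Shutter speed: 2 → 1.6 → 1.3 → 1 → 0.8 → 0.6 → 0.5 → 0.4 → 0.3 → 1/4 → 1/5 → 1/6 → 1/8 — 4 stops shorter (darker).
ISO: 800 → 1000 → 1250 → 1600 — 1 stop higher (brighter).
Net change so far: 3 stops darker. Offset with the aperture: f/4.5 → f/4 → f/3.5 → f/3.2 → f/2.8 → f/2.5 → f/2.2 → f/2 → f/1.8 → f/1.6.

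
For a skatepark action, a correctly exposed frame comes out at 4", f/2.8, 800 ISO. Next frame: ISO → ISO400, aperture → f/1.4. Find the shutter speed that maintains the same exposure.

ISO: 800 → 400 — 1 stop lower (darker).
Aperture: f/2.8 → f/2 → f/1.4 — 2 stops opened up (brighter).
Net change so far: 1 stop brighter. Offset with the shutter speed: 4 → 2.

2 s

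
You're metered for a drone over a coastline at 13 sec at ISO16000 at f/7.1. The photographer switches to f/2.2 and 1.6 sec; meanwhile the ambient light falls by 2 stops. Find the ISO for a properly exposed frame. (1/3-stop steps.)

Scene light: 2 stops darker.
Aperture: f/7.1 → f/6.3 → f/5.6 → f/5 → f/4.5 → f/4 → f/3.5 → f/3.2 → f/2.8 → f/2.5 → f/2.2 — 3 1/3 stops wider (brighter).
Shutter speed: 13 → 10 → 8 → 6 → 5 → 4 → 3.2 → 2.5 → 2 → 1.6 — 3 stops shorter (darker).
Net so far: 1 2/3 stops darker. ISO: 16000 → 20000 → 25600 → 32000 → 40000 → 51200.

ISO 51200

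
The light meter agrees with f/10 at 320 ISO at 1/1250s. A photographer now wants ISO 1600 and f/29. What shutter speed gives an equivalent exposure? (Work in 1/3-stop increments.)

ISO: 320 → 400 → 500 → 640 → 800 → 1000 → 1250 → 1600 — 2 1/3 stops raised (brighter).
Aperture: f/10 → f/11 → f/13 → f/14 → f/16 → f/18 → f/20 → f/22 → f/25 → f/29 — 3 stops narrower (darker).
Net change so far: 2/3 stop darker. Offset with the shutter speed: 1/1250 → 1/1000 → 1/800.

1/800s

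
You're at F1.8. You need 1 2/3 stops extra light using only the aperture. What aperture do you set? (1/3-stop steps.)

f/1.0

Aperture: f/1.8 → f/1.6 → f/1.4 → f/1.2 → f/1.1 → f/1.0 — 1 2/3 stops wider (brighter).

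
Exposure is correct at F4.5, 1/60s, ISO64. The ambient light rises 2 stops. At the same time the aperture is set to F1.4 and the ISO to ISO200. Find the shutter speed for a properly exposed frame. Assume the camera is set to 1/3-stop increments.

Scene light: 2 stops brighter.
Aperture: f/4.5 → f/4 → f/3.5 → f/3.2 → f/2.8 → f/2.5 → f/2.2 → f/2 → f/1.8 → f/1.6 → f/1.4 — 3 1/3 stops opened up (brighter).
ISO: 64 → 80 → 100 → 125 → 160 → 200 — 1 2/3 stops higher (brighter).
Net so far: 7 stops brighter. Shutter speed: 1/60 → 1/80 → 1/100 → 1/125 → 1/160 → 1/200 → 1/250 → 1/320 → 1/400 → 1/500 → 1/640 → 1/800 → 1/1000 → 1/1250 → 1/1600 → 1/2000 → 1/2500 → 1/3200 → 1/4000 → 1/5000 → 1/6400 → 1/8000.

1/8000s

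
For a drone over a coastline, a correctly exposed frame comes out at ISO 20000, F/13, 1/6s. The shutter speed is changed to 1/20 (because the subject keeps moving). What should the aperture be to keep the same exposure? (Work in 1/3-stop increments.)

Shutter speed: 1/6 → 1/8 → 1/10 → 1/13 → 1/15 → 1/20 — 1 2/3 stops shorter (darker).
Need 1 2/3 stops brighter from the aperture: f/13 → f/11 → f/10 → f/9 → f/8 → f/7.1.

f/7.1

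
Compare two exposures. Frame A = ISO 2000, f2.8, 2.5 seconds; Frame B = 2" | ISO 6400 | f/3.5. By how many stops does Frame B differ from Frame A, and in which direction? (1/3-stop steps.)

2/3 stop brighter

Aperture: f/2.8 → f/3.2 → f/3.5 — 2/3 stop stopped down (darker).
Shutter speed: 2.5 → 2 — 1/3 stop faster (darker).
ISO: 2000 → 2500 → 3200 → 4000 → 5000 → 6400 — 1 2/3 stops raised (brighter).
Net: −2/3 −1/3 +1 2/3 = +2/3 stops.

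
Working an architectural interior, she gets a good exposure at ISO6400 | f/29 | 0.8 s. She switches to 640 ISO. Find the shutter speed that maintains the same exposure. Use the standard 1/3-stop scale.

ISO: 6400 → 5000 → 4000 → 3200 → 2500 → 2000 → 1600 → 1250 → 1000 → 800 → 640 — 3 1/3 stops dropped (darker).
Need 3 1/3 stops brighter from the shutter speed: 0.8 → 1 → 1.3 → 1.6 → 2 → 2.5 → 3.2 → 4 → 5 → 6 → 8.

8 s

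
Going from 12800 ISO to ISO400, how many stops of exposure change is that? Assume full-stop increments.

12800 → 6400 → 3200 → 1600 → 800 → 400 — count the steps: 5 stops.

5 stops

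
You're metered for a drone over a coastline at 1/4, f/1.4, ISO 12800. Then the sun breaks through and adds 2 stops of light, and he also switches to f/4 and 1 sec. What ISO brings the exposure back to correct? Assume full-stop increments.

ISO 6400

Scene light: 2 stops brighter.
Aperture: f/1.4 → f/2 → f/2.8 → f/4 — 3 stops narrower (darker).
Shutter speed: 1/4 → 1/2 → 1 — 2 stops longer (brighter).
Net so far: 1 stop brighter. ISO: 12800 → 6400.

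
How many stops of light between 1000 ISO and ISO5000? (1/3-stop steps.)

2 1/3 stops

1000 → 1250 → 1600 → 2000 → 2500 → 3200 → 4000 → 5000 — count the steps: 7 third-stops = 2 1/3 stops.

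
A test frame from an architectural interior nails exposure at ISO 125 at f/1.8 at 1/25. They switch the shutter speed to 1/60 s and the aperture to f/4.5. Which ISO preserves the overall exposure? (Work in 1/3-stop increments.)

ISO 2000

Shutter speed: 1/25 → 1/30 → 1/40 → 1/50 → 1/60 — 1 1/3 stops faster (darker).
Aperture: f/1.8 → f/2 → f/2.2 → f/2.5 → f/2.8 → f/3.2 → f/3.5 → f/4 → f/4.5 — 2 2/3 stops smaller aperture (darker).
Net change so far: 4 stops darker. Offset with the ISO: 125 → 160 → 200 → 250 → 320 → 400 → 500 → 640 → 800 → 1000 → 1250 → 1600 → 2000.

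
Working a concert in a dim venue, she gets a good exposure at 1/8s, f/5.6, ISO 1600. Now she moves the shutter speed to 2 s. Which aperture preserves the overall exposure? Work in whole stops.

Shutter speed: 1/8 → 1/4 → 1/2 → 1 → 2 — 4 stops slower (brighter).
Need 4 stops darker from the aperture: f/5.6 → f/8 → f/11 → f/16 → f/22.

f/22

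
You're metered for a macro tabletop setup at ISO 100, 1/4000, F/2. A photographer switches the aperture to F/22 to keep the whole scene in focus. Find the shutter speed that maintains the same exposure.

1/30s

Aperture: f/2 → f/2.8 → f/4 → f/5.6 → f/8 → f/11 → f/16 → f/22 — 7 stops stopped down (darker).
Need 7 stops brighter from the shutter speed: 1/4000 → 1/2000 → 1/1000 → 1/500 → 1/250 → 1/125 → 1/60 → 1/30.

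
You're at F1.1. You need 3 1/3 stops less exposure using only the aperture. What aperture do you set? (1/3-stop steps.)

Aperture: f/1.1 → f/1.2 → f/1.4 → f/1.6 → f/1.8 → f/2 → f/2.2 → f/2.5 → f/2.8 → f/3.2 → f/3.5 — 3 1/3 stops narrower (darker).

f/3.5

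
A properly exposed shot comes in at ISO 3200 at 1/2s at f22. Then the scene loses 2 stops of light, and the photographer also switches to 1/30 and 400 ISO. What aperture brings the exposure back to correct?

f/1.0

Scene light: 2 stops darker.
Shutter speed: 1/2 → 1/4 → 1/8 → 1/15 → 1/30 — 4 stops shorter (darker).
ISO: 3200 → 1600 → 800 → 400 — 3 stops lower (darker).
Net so far: 9 stops darker. Aperture: f/22 → f/16 → f/11 → f/8 → f/5.6 → f/4 → f/2.8 → f/2 → f/1.4 → f/1.0.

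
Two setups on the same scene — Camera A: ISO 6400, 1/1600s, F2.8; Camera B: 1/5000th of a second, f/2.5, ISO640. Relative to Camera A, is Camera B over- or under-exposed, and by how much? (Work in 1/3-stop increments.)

4 2/3 stops darker

Aperture: f/2.8 → f/2.5 — 1/3 stop larger aperture (brighter).
Shutter speed: 1/1600 → 1/2000 → 1/2500 → 1/3200 → 1/4000 → 1/5000 — 1 2/3 stops faster (darker).
ISO: 6400 → 5000 → 4000 → 3200 → 2500 → 2000 → 1600 → 1250 → 1000 → 800 → 640 — 3 1/3 stops dropped (darker).
Net: +1/3 −1 2/3 −3 1/3 = −4 2/3 stops.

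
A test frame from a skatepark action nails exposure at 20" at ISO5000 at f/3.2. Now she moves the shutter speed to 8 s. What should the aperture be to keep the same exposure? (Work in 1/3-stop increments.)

Shutter speed: 20 → 15 → 13 → 10 → 8 — 1 1/3 stops faster (darker).
Need 1 1/3 stops brighter from the aperture: f/3.2 → f/2.8 → f/2.5 → f/2.2 → f/2.

f/2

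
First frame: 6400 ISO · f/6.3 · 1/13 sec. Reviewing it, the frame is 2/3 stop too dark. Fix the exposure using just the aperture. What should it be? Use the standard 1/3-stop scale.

f/5

Underexposed by 2/3 stop → need 2/3 stop brighter.
Aperture: f/6.3 → f/5.6 → f/5.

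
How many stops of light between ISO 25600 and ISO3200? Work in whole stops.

25600 → 12800 → 6400 → 3200 — count the steps: 3 stops.

3 stops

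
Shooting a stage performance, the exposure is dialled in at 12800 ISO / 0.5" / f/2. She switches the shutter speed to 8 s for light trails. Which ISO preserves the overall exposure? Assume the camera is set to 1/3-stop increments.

Shutter speed: 0.5 → 0.6 → 0.8 → 1 → 1.3 → 1.6 → 2 → 2.5 → 3.2 → 4 → 5 → 6 → 8 — 4 stops slower (brighter).
Need 4 stops darker from the ISO: 12800 → 10000 → 8000 → 6400 → 5000 → 4000 → 3200 → 2500 → 2000 → 1600 → 1250 → 1000 → 800.

ISO 800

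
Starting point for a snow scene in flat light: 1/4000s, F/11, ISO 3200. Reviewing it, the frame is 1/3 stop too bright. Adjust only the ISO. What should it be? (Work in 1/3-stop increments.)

ISO 2500

Overexposed by 1/3 stop → need 1/3 stop darker.
ISO: 3200 → 2500.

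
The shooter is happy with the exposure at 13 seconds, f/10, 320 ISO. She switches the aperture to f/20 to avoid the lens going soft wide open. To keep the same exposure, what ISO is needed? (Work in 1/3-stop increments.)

ISO 1250

Aperture: f/10 → f/11 → f/13 → f/14 → f/16 → f/18 → f/20 — 2 stops narrower (darker).
Need 2 stops brighter from the ISO: 320 → 400 → 500 → 640 → 800 → 1000 → 1250.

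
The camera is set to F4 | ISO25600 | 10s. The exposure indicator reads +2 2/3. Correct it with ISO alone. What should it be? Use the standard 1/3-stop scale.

ISO 4000

Overexposed by 2 2/3 stops → need 2 2/3 stops darker.
ISO: 25600 → 20000 → 16000 → 12800 → 10000 → 8000 → 6400 → 5000 → 4000.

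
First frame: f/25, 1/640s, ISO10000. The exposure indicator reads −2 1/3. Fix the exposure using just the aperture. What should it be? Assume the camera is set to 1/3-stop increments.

Underexposed by 2 1/3 stops → need 2 1/3 stops brighter.
Aperture: f/25 → f/22 → f/20 → f/18 → f/16 → f/14 → f/13 → f/11.

f/11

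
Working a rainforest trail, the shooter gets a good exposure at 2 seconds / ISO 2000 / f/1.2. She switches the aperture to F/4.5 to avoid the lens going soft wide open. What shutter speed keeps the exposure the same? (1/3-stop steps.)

Aperture: f/1.2 → f/1.4 → f/1.6 → f/1.8 → f/2 → f/2.2 → f/2.5 → f/2.8 → f/3.2 → f/3.5 → f/4 → f/4.5 — 3 2/3 stops narrower (darker).
Need 3 2/3 stops brighter from the shutter speed: 2 → 2.5 → 3.2 → 4 → 5 → 6 → 8 → 10 → 13 → 15 → 20 → 25.

25 s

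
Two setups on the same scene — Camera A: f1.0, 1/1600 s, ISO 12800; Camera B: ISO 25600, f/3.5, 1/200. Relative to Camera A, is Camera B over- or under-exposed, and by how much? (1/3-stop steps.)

Aperture: f/1.0 → f/1.1 → f/1.2 → f/1.4 → f/1.6 → f/1.8 → f/2 → f/2.2 → f/2.5 → f/2.8 → f/3.2 → f/3.5 — 3 2/3 stops narrower (darker).
Shutter speed: 1/1600 → 1/1250 → 1/1000 → 1/800 → 1/640 → 1/500 → 1/400 → 1/320 → 1/250 → 1/200 — 3 stops slower (brighter).
ISO: 12800 → 16000 → 20000 → 25600 — 1 stop higher (brighter).
Net: −3 2/3 +3 +1 = +1/3 stops.

1/3 stop brighter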